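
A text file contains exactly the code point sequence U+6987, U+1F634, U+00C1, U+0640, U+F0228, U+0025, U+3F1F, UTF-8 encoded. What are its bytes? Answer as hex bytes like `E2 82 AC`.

E6 A6 87 F0 9F 98 B4 C3 81 D9 80 F3 B0 88 A8 25 E3 BC 9F

U+6987: 3-byte form → E6 A6 87.
U+1F634: 4-byte form → F0 9F 98 B4.
U+00C1: 2-byte form → C3 81.
U+0640: 2-byte form → D9 80.
U+F0228: 4-byte form → F3 B0 88 A8.
U+0025: 1-byte form → 25.
U+3F1F: 3-byte form → E3 BC 9F.
Concatenated (19 bytes): E6 A6 87 F0 9F 98 B4 C3 81 D9 80 F3 B0 88 A8 25 E3 BC 9F.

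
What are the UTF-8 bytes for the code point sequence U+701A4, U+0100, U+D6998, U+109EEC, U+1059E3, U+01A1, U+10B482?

U+701A4: 4-byte form → F1 B0 86 A4.
U+0100: 2-byte form → C4 80.
U+D6998: 4-byte form → F3 96 A6 98.
U+109EEC: 4-byte form → F4 89 BB AC.
U+1059E3: 4-byte form → F4 85 A7 A3.
U+01A1: 2-byte form → C6 A1.
U+10B482: 4-byte form → F4 8B 92 82.
Concatenated (24 bytes): F1 B0 86 A4 C4 80 F3 96 A6 98 F4 89 BB AC F4 85 A7 A3 C6 A1 F4 8B 92 82.

F1 B0 86 A4 C4 80 F3 96 A6 98 F4 89 BB AC F4 85 A7 A3 C6 A1 F4 8B 92 82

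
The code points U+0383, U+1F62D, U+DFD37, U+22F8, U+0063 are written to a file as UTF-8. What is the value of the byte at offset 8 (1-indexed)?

1-indexed offset 8 is 0-indexed offset 7.
U+0383 → 2-byte form CE 83 at offsets 0–1.
U+1F62D → 4-byte form F0 9F 98 AD at offsets 2–5.
U+DFD37 → 4-byte form F3 9F B4 B7 at offsets 6–9.
Offset 7 falls in char 3's range; it's byte 2 of F3 9F B4 B7 = 0x9F.

0x9F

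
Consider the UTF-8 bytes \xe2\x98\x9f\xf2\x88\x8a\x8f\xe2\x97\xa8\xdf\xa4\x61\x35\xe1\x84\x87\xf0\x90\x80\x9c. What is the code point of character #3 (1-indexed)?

Offset 0: leading byte 0xE2 = 11100010 → 3-byte char #1 = E2 98 9F.
Offset 3: leading byte 0xF2 = 11110010 → 4-byte char #2 = F2 88 8A 8F.
Offset 7: leading byte 0xE2 = 11100010 → 3-byte char #3 = E2 97 A8.
Leading byte 0xE2 = 11100010 matches 1110xxxx → 3-byte sequence.
Byte 1: 0xE2 = 11100010, payload 0010 (4 bits).
Byte 2: 0x97 = 10010111 (10xxxxxx ✓), payload 010111.
Byte 3: 0xA8 = 10101000 (10xxxxxx ✓), payload 101000.
Concatenate: 0010010111101000 = 0x25E8 (16 bits → U+25E8).

U+25E8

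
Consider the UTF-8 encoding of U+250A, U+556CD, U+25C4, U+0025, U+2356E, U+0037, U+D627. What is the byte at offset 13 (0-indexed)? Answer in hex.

U+250A → 3-byte form E2 94 8A at offsets 0–2.
U+556CD → 4-byte form F1 95 9B 8D at offsets 3–6.
U+25C4 → 3-byte form E2 97 84 at offsets 7–9.
U+0025 → 1-byte form 25 at offsets 10–10.
U+2356E → 4-byte form F0 A3 95 AE at offsets 11–14.
Offset 13 falls in char 5's range; it's byte 3 of F0 A3 95 AE = 0x95.

0x95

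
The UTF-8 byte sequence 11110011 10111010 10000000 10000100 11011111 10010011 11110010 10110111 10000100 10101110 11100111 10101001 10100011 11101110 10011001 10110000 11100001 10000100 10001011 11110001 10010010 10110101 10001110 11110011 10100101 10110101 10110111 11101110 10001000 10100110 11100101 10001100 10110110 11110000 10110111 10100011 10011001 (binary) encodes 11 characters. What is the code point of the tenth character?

U+5336

Offset 0: leading byte 0xF3 = 11110011 → 4-byte char #1 = F3 BA 80 84.
Offset 4: leading byte 0xDF = 11011111 → 2-byte char #2 = DF 93.
Offset 6: leading byte 0xF2 = 11110010 → 4-byte char #3 = F2 B7 84 AE.
Offset 10: leading byte 0xE7 = 11100111 → 3-byte char #4 = E7 A9 A3.
Offset 13: leading byte 0xEE = 11101110 → 3-byte char #5 = EE 99 B0.
Offset 16: leading byte 0xE1 = 11100001 → 3-byte char #6 = E1 84 8B.
Offset 19: leading byte 0xF1 = 11110001 → 4-byte char #7 = F1 92 B5 8E.
Offset 23: leading byte 0xF3 = 11110011 → 4-byte char #8 = F3 A5 B5 B7.
Offset 27: leading byte 0xEE = 11101110 → 3-byte char #9 = EE 88 A6.
Offset 30: leading byte 0xE5 = 11100101 → 3-byte char #10 = E5 8C B6.
Leading byte 0xE5 = 11100101 matches 1110xxxx → 3-byte sequence.
Byte 1: 0xE5 = 11100101, payload 0101 (4 bits).
Byte 2: 0x8C = 10001100 (10xxxxxx ✓), payload 001100.
Byte 3: 0xB6 = 10110110 (10xxxxxx ✓), payload 110110.
Concatenate: 0101001100110110 = 0x5336 (16 bits → U+5336).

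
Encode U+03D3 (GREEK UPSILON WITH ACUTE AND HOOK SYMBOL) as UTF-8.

CF 93

U+03D3 = 0x3D3 = 979 decimal. In range U+0080–U+07FF → 2-byte form: 110xxxxx 10xxxxxx.
Binary (11 bits): 01111010011.
Split 5+6: 01111 | 010011.
Byte 1: 11001111 = 0xCF.
Byte 2: 10010011 = 0x93.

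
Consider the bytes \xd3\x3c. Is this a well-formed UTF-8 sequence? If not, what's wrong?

Leading byte 0xD3 = 11010011 → 2-byte form.
Byte 2 is 0x3C = 00111100, which is not 10xxxxxx — expected a continuation byte.

invalid (non-continuation byte where continuation expected)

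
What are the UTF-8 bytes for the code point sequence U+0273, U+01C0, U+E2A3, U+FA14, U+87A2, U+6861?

C9 B3 C7 80 EE 8A A3 EF A8 94 E8 9E A2 E6 A1 A1

U+0273: 2-byte form → C9 B3.
U+01C0: 2-byte form → C7 80.
U+E2A3: 3-byte form → EE 8A A3.
U+FA14: 3-byte form → EF A8 94.
U+87A2: 3-byte form → E8 9E A2.
U+6861: 3-byte form → E6 A1 A1.
Concatenated (16 bytes): C9 B3 C7 80 EE 8A A3 EF A8 94 E8 9E A2 E6 A1 A1.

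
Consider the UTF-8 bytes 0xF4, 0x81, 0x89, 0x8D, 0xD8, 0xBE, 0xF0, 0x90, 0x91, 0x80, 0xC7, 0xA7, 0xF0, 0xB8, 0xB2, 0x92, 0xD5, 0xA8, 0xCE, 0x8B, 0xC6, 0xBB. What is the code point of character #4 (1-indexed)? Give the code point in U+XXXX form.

U+01E7

Offset 0: leading byte 0xF4 = 11110100 → 4-byte char #1 = F4 81 89 8D.
Offset 4: leading byte 0xD8 = 11011000 → 2-byte char #2 = D8 BE.
Offset 6: leading byte 0xF0 = 11110000 → 4-byte char #3 = F0 90 91 80.
Offset 10: leading byte 0xC7 = 11000111 → 2-byte char #4 = C7 A7.
Leading byte 0xC7 = 11000111 matches 110xxxxx → 2-byte sequence.
Byte 1: 0xC7 = 11000111, payload 00111 (5 bits).
Byte 2: 0xA7 = 10100111 (10xxxxxx ✓), payload 100111.
Concatenate: 00111100111 = 0x1E7 (11 bits → U+01E7).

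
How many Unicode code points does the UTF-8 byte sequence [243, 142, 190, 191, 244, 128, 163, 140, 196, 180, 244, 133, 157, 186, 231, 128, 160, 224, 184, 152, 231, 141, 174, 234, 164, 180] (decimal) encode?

8

Byte at offset 0: 0xF3 = 11110011 → 4-byte char (#1). Advance 4.
Byte at offset 4: 0xF4 = 11110100 → 4-byte char (#2). Advance 4.
Byte at offset 8: 0xC4 = 11000100 → 2-byte char (#3). Advance 2.
Byte at offset 10: 0xF4 = 11110100 → 4-byte char (#4). Advance 4.
Byte at offset 14: 0xE7 = 11100111 → 3-byte char (#5). Advance 3.
Byte at offset 17: 0xE0 = 11100000 → 3-byte char (#6). Advance 3.
Byte at offset 20: 0xE7 = 11100111 → 3-byte char (#7). Advance 3.
Byte at offset 23: 0xEA = 11101010 → 3-byte char (#8). Advance 3.
Reached end at offset 26 after 8 code points.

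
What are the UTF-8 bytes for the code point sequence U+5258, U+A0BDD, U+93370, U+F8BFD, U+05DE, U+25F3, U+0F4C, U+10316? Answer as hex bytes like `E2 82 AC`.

E5 89 98 F2 A0 AF 9D F2 93 8D B0 F3 B8 AF BD D7 9E E2 97 B3 E0 BD 8C F0 90 8C 96

U+5258: 3-byte form → E5 89 98.
U+A0BDD: 4-byte form → F2 A0 AF 9D.
U+93370: 4-byte form → F2 93 8D B0.
U+F8BFD: 4-byte form → F3 B8 AF BD.
U+05DE: 2-byte form → D7 9E.
U+25F3: 3-byte form → E2 97 B3.
U+0F4C: 3-byte form → E0 BD 8C.
U+10316: 4-byte form → F0 90 8C 96.
Concatenated (27 bytes): E5 89 98 F2 A0 AF 9D F2 93 8D B0 F3 B8 AF BD D7 9E E2 97 B3 E0 BD 8C F0 90 8C 96.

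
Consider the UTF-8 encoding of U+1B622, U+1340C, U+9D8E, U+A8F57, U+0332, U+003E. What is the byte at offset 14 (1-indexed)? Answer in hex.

0xBD

1-indexed offset 14 is 0-indexed offset 13.
U+1B622 → 4-byte form F0 9B 98 A2 at offsets 0–3.
U+1340C → 4-byte form F0 93 90 8C at offsets 4–7.
U+9D8E → 3-byte form E9 B6 8E at offsets 8–10.
U+A8F57 → 4-byte form F2 A8 BD 97 at offsets 11–14.
Offset 13 falls in char 4's range; it's byte 3 of F2 A8 BD 97 = 0xBD.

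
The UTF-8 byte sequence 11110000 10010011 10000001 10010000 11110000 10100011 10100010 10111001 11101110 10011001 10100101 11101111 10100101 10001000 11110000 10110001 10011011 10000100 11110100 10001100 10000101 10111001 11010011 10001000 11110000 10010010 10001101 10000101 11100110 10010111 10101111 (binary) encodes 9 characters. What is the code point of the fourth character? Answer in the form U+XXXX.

U+F948

Offset 0: leading byte 0xF0 = 11110000 → 4-byte char #1 = F0 93 81 90.
Offset 4: leading byte 0xF0 = 11110000 → 4-byte char #2 = F0 A3 A2 B9.
Offset 8: leading byte 0xEE = 11101110 → 3-byte char #3 = EE 99 A5.
Offset 11: leading byte 0xEF = 11101111 → 3-byte char #4 = EF A5 88.
Leading byte 0xEF = 11101111 matches 1110xxxx → 3-byte sequence.
Byte 1: 0xEF = 11101111, payload 1111 (4 bits).
Byte 2: 0xA5 = 10100101 (10xxxxxx ✓), payload 100101.
Byte 3: 0x88 = 10001000 (10xxxxxx ✓), payload 001000.
Concatenate: 1111100101001000 = 0xF948 (16 bits → U+F948).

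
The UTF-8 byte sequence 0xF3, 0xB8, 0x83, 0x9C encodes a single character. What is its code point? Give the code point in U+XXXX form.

U+F80DC

Leading byte 0xF3 = 11110011 matches 11110xxx → 4-byte sequence.
Byte 1: 0xF3 = 11110011, payload 011 (3 bits).
Byte 2: 0xB8 = 10111000 (10xxxxxx ✓), payload 111000.
Byte 3: 0x83 = 10000011 (10xxxxxx ✓), payload 000011.
Byte 4: 0x9C = 10011100 (10xxxxxx ✓), payload 011100.
Concatenate: 011111000000011011100 = 0xF80DC (21 bits → U+F80DC).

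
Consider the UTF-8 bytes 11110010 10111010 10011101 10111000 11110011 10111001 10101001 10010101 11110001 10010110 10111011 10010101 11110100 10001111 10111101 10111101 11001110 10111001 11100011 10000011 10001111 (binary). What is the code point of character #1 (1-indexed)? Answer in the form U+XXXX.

Offset 0: leading byte 0xF2 = 11110010 → 4-byte char #1 = F2 BA 9D B8.
Leading byte 0xF2 = 11110010 matches 11110xxx → 4-byte sequence.
Byte 1: 0xF2 = 11110010, payload 010 (3 bits).
Byte 2: 0xBA = 10111010 (10xxxxxx ✓), payload 111010.
Byte 3: 0x9D = 10011101 (10xxxxxx ✓), payload 011101.
Byte 4: 0xB8 = 10111000 (10xxxxxx ✓), payload 111000.
Concatenate: 010111010011101111000 = 0xBA778 (21 bits → U+BA778).

U+BA778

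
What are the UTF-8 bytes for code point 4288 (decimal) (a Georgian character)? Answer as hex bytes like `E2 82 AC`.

E1 83 80

U+10C0 = 0x10C0 = 4288 decimal. In range U+0800–U+FFFF → 3-byte form: 1110xxxx 10xxxxxx 10xxxxxx.
Binary (16 bits): 0001000011000000.
Split 4+6+6: 0001 | 000011 | 000000.
Byte 1: 11100001 = 0xE1.
Byte 2: 10000011 = 0x83.
Byte 3: 10000000 = 0x80.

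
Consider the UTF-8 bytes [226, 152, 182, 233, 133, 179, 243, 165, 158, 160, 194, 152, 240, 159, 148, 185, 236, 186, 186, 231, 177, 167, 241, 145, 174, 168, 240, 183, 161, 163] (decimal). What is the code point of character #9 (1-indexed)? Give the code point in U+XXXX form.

Offset 0: leading byte 0xE2 = 11100010 → 3-byte char #1 = E2 98 B6.
Offset 3: leading byte 0xE9 = 11101001 → 3-byte char #2 = E9 85 B3.
Offset 6: leading byte 0xF3 = 11110011 → 4-byte char #3 = F3 A5 9E A0.
Offset 10: leading byte 0xC2 = 11000010 → 2-byte char #4 = C2 98.
Offset 12: leading byte 0xF0 = 11110000 → 4-byte char #5 = F0 9F 94 B9.
Offset 16: leading byte 0xEC = 11101100 → 3-byte char #6 = EC BA BA.
Offset 19: leading byte 0xE7 = 11100111 → 3-byte char #7 = E7 B1 A7.
Offset 22: leading byte 0xF1 = 11110001 → 4-byte char #8 = F1 91 AE A8.
Offset 26: leading byte 0xF0 = 11110000 → 4-byte char #9 = F0 B7 A1 A3.
Leading byte 0xF0 = 11110000 matches 11110xxx → 4-byte sequence.
Byte 1: 0xF0 = 11110000, payload 000 (3 bits).
Byte 2: 0xB7 = 10110111 (10xxxxxx ✓), payload 110111.
Byte 3: 0xA1 = 10100001 (10xxxxxx ✓), payload 100001.
Byte 4: 0xA3 = 10100011 (10xxxxxx ✓), payload 100011.
Concatenate: 000110111100001100011 = 0x37863 (21 bits → U+37863).

U+37863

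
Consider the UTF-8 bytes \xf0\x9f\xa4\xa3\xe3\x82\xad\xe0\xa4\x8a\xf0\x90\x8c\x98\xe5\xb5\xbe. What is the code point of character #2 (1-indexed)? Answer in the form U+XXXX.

Offset 0: leading byte 0xF0 = 11110000 → 4-byte char #1 = F0 9F A4 A3.
Offset 4: leading byte 0xE3 = 11100011 → 3-byte char #2 = E3 82 AD.
Leading byte 0xE3 = 11100011 matches 1110xxxx → 3-byte sequence.
Byte 1: 0xE3 = 11100011, payload 0011 (4 bits).
Byte 2: 0x82 = 10000010 (10xxxxxx ✓), payload 000010.
Byte 3: 0xAD = 10101101 (10xxxxxx ✓), payload 101101.
Concatenate: 0011000010101101 = 0x30AD (16 bits → U+30AD).

U+30AD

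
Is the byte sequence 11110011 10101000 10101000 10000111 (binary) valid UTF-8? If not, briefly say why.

Leading byte 0xF3 = 11110011 → 4-byte form.
Continuation bytes 0xA8=10101000, 0xA8=10101000, 0x87=10000111 all match 10xxxxxx.
Decoded value 0xE8A07 is ≥ 0x10000 (shortest form) and not a surrogate.

valid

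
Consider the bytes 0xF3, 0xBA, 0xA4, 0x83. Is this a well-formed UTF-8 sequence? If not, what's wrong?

Leading byte 0xF3 = 11110011 → 4-byte form.
Continuation bytes 0xBA=10111010, 0xA4=10100100, 0x83=10000011 all match 10xxxxxx.
Decoded value 0xFA903 is ≥ 0x10000 (shortest form) and not a surrogate.

valid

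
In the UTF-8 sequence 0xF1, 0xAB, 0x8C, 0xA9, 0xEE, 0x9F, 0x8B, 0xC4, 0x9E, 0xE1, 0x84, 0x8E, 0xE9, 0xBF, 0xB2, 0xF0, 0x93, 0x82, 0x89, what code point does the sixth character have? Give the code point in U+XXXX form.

Offset 0: leading byte 0xF1 = 11110001 → 4-byte char #1 = F1 AB 8C A9.
Offset 4: leading byte 0xEE = 11101110 → 3-byte char #2 = EE 9F 8B.
Offset 7: leading byte 0xC4 = 11000100 → 2-byte char #3 = C4 9E.
Offset 9: leading byte 0xE1 = 11100001 → 3-byte char #4 = E1 84 8E.
Offset 12: leading byte 0xE9 = 11101001 → 3-byte char #5 = E9 BF B2.
Offset 15: leading byte 0xF0 = 11110000 → 4-byte char #6 = F0 93 82 89.
Leading byte 0xF0 = 11110000 matches 11110xxx → 4-byte sequence.
Byte 1: 0xF0 = 11110000, payload 000 (3 bits).
Byte 2: 0x93 = 10010011 (10xxxxxx ✓), payload 010011.
Byte 3: 0x82 = 10000010 (10xxxxxx ✓), payload 000010.
Byte 4: 0x89 = 10001001 (10xxxxxx ✓), payload 001001.
Concatenate: 000010011000010001001 = 0x13089 (21 bits → U+13089).

U+13089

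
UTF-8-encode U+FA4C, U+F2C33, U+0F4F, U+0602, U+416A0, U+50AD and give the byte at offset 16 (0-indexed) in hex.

U+FA4C → 3-byte form EF A9 8C at offsets 0–2.
U+F2C33 → 4-byte form F3 B2 B0 B3 at offsets 3–6.
U+0F4F → 3-byte form E0 BD 8F at offsets 7–9.
U+0602 → 2-byte form D8 82 at offsets 10–11.
U+416A0 → 4-byte form F1 81 9A A0 at offsets 12–15.
U+50AD → 3-byte form E5 82 AD at offsets 16–18.
Offset 16 falls in char 6's range; it's byte 1 of E5 82 AD = 0xE5.

0xE5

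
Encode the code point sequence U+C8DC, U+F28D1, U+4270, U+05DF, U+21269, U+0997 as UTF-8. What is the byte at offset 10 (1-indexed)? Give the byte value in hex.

1-indexed offset 10 is 0-indexed offset 9.
U+C8DC → 3-byte form EC A3 9C at offsets 0–2.
U+F28D1 → 4-byte form F3 B2 A3 91 at offsets 3–6.
U+4270 → 3-byte form E4 89 B0 at offsets 7–9.
Offset 9 falls in char 3's range; it's byte 3 of E4 89 B0 = 0xB0.

0xB0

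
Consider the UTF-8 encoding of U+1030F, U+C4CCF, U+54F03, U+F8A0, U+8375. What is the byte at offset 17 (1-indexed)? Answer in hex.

0x8D

1-indexed offset 17 is 0-indexed offset 16.
U+1030F → 4-byte form F0 90 8C 8F at offsets 0–3.
U+C4CCF → 4-byte form F3 84 B3 8F at offsets 4–7.
U+54F03 → 4-byte form F1 94 BC 83 at offsets 8–11.
U+F8A0 → 3-byte form EF A2 A0 at offsets 12–14.
U+8375 → 3-byte form E8 8D B5 at offsets 15–17.
Offset 16 falls in char 5's range; it's byte 2 of E8 8D B5 = 0x8D.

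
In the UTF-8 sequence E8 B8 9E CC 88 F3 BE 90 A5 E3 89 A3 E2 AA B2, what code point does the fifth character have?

Offset 0: leading byte 0xE8 = 11101000 → 3-byte char #1 = E8 B8 9E.
Offset 3: leading byte 0xCC = 11001100 → 2-byte char #2 = CC 88.
Offset 5: leading byte 0xF3 = 11110011 → 4-byte char #3 = F3 BE 90 A5.
Offset 9: leading byte 0xE3 = 11100011 → 3-byte char #4 = E3 89 A3.
Offset 12: leading byte 0xE2 = 11100010 → 3-byte char #5 = E2 AA B2.
Leading byte 0xE2 = 11100010 matches 1110xxxx → 3-byte sequence.
Byte 1: 0xE2 = 11100010, payload 0010 (4 bits).
Byte 2: 0xAA = 10101010 (10xxxxxx ✓), payload 101010.
Byte 3: 0xB2 = 10110010 (10xxxxxx ✓), payload 110010.
Concatenate: 0010101010110010 = 0x2AB2 (16 bits → U+2AB2).

U+2AB2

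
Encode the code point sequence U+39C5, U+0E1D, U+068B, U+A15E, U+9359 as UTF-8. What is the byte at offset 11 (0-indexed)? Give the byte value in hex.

0xE9

U+39C5 → 3-byte form E3 A7 85 at offsets 0–2.
U+0E1D → 3-byte form E0 B8 9D at offsets 3–5.
U+068B → 2-byte form DA 8B at offsets 6–7.
U+A15E → 3-byte form EA 85 9E at offsets 8–10.
U+9359 → 3-byte form E9 8D 99 at offsets 11–13.
Offset 11 falls in char 5's range; it's byte 1 of E9 8D 99 = 0xE9.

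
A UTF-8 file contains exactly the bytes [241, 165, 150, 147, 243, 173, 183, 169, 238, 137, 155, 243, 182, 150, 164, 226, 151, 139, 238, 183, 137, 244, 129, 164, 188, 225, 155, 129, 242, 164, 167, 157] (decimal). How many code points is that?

9

Byte at offset 0: 0xF1 = 11110001 → 4-byte char (#1). Advance 4.
Byte at offset 4: 0xF3 = 11110011 → 4-byte char (#2). Advance 4.
Byte at offset 8: 0xEE = 11101110 → 3-byte char (#3). Advance 3.
Byte at offset 11: 0xF3 = 11110011 → 4-byte char (#4). Advance 4.
Byte at offset 15: 0xE2 = 11100010 → 3-byte char (#5). Advance 3.
Byte at offset 18: 0xEE = 11101110 → 3-byte char (#6). Advance 3.
Byte at offset 21: 0xF4 = 11110100 → 4-byte char (#7). Advance 4.
Byte at offset 25: 0xE1 = 11100001 → 3-byte char (#8). Advance 3.
Byte at offset 28: 0xF2 = 11110010 → 4-byte char (#9). Advance 4.
Reached end at offset 32 after 9 code points.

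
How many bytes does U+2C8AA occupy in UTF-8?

4

U+2C8AA = 0x2C8AA. UTF-8 uses 1 byte below 0x80, 2 below 0x800, 3 below 0x10000, 4 up to 0x10FFFF. 0x2C8AA is in U+10000–U+10FFFF → 4 bytes.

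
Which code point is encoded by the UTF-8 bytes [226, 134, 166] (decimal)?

Leading byte 0xE2 = 11100010 matches 1110xxxx → 3-byte sequence.
Byte 1: 0xE2 = 11100010, payload 0010 (4 bits).
Byte 2: 0x86 = 10000110 (10xxxxxx ✓), payload 000110.
Byte 3: 0xA6 = 10100110 (10xxxxxx ✓), payload 100110.
Concatenate: 0010000110100110 = 0x21A6 (16 bits → U+21A6).

U+21A6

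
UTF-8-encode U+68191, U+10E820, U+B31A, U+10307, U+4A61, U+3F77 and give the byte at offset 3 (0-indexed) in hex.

0x91

U+68191 → 4-byte form F1 A8 86 91 at offsets 0–3.
Offset 3 falls in char 1's range; it's byte 4 of F1 A8 86 91 = 0x91.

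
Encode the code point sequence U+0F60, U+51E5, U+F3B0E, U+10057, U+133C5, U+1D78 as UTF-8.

U+0F60: 3-byte form → E0 BD A0.
U+51E5: 3-byte form → E5 87 A5.
U+F3B0E: 4-byte form → F3 B3 AC 8E.
U+10057: 4-byte form → F0 90 81 97.
U+133C5: 4-byte form → F0 93 8F 85.
U+1D78: 3-byte form → E1 B5 B8.
Concatenated (21 bytes): E0 BD A0 E5 87 A5 F3 B3 AC 8E F0 90 81 97 F0 93 8F 85 E1 B5 B8.

E0 BD A0 E5 87 A5 F3 B3 AC 8E F0 90 81 97 F0 93 8F 85 E1 B5 B8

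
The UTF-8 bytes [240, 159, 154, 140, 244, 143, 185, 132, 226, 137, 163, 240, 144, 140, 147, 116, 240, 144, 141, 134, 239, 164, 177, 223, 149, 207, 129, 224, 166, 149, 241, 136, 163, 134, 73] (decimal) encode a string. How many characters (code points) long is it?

12

Byte at offset 0: 0xF0 = 11110000 → 4-byte char (#1). Advance 4.
Byte at offset 4: 0xF4 = 11110100 → 4-byte char (#2). Advance 4.
Byte at offset 8: 0xE2 = 11100010 → 3-byte char (#3). Advance 3.
Byte at offset 11: 0xF0 = 11110000 → 4-byte char (#4). Advance 4.
Byte at offset 15: 0x74 = 01110100 → 1-byte char (#5). Advance 1.
Byte at offset 16: 0xF0 = 11110000 → 4-byte char (#6). Advance 4.
Byte at offset 20: 0xEF = 11101111 → 3-byte char (#7). Advance 3.
Byte at offset 23: 0xDF = 11011111 → 2-byte char (#8). Advance 2.
Byte at offset 25: 0xCF = 11001111 → 2-byte char (#9). Advance 2.
Byte at offset 27: 0xE0 = 11100000 → 3-byte char (#10). Advance 3.
Byte at offset 30: 0xF1 = 11110001 → 4-byte char (#11). Advance 4.
Byte at offset 34: 0x49 = 01001001 → 1-byte char (#12). Advance 1.
Reached end at offset 35 after 12 code points.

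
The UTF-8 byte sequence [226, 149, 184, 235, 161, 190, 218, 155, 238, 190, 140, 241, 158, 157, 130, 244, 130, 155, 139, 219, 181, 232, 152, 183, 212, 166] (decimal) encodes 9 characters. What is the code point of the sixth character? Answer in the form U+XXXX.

Offset 0: leading byte 0xE2 = 11100010 → 3-byte char #1 = E2 95 B8.
Offset 3: leading byte 0xEB = 11101011 → 3-byte char #2 = EB A1 BE.
Offset 6: leading byte 0xDA = 11011010 → 2-byte char #3 = DA 9B.
Offset 8: leading byte 0xEE = 11101110 → 3-byte char #4 = EE BE 8C.
Offset 11: leading byte 0xF1 = 11110001 → 4-byte char #5 = F1 9E 9D 82.
Offset 15: leading byte 0xF4 = 11110100 → 4-byte char #6 = F4 82 9B 8B.
Leading byte 0xF4 = 11110100 matches 11110xxx → 4-byte sequence.
Byte 1: 0xF4 = 11110100, payload 100 (3 bits).
Byte 2: 0x82 = 10000010 (10xxxxxx ✓), payload 000010.
Byte 3: 0x9B = 10011011 (10xxxxxx ✓), payload 011011.
Byte 4: 0x8B = 10001011 (10xxxxxx ✓), payload 001011.
Concatenate: 100000010011011001011 = 0x1026CB (21 bits → U+1026CB).

U+1026CB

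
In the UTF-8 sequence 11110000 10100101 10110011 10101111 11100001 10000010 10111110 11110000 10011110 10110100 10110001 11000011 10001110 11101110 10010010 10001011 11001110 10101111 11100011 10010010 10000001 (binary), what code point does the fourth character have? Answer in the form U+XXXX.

U+00CE

Offset 0: leading byte 0xF0 = 11110000 → 4-byte char #1 = F0 A5 B3 AF.
Offset 4: leading byte 0xE1 = 11100001 → 3-byte char #2 = E1 82 BE.
Offset 7: leading byte 0xF0 = 11110000 → 4-byte char #3 = F0 9E B4 B1.
Offset 11: leading byte 0xC3 = 11000011 → 2-byte char #4 = C3 8E.
Leading byte 0xC3 = 11000011 matches 110xxxxx → 2-byte sequence.
Byte 1: 0xC3 = 11000011, payload 00011 (5 bits).
Byte 2: 0x8E = 10001110 (10xxxxxx ✓), payload 001110.
Concatenate: 00011001110 = 0xCE (11 bits → U+00CE).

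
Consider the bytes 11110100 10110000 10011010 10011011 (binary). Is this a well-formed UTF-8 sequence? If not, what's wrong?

invalid (encodes a value above U+10FFFF)

Leading byte 0xF4 = 11110100 → 4-byte form.
Payload = 0x13069B, which exceeds U+10FFFF, the maximum Unicode code point. (Leading bytes F5–FF, or F4 followed by ≥ 0x90, are invalid.)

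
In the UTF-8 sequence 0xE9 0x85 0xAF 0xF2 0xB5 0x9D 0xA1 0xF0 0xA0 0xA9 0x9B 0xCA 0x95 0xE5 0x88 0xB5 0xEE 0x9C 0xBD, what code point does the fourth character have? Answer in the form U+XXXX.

Offset 0: leading byte 0xE9 = 11101001 → 3-byte char #1 = E9 85 AF.
Offset 3: leading byte 0xF2 = 11110010 → 4-byte char #2 = F2 B5 9D A1.
Offset 7: leading byte 0xF0 = 11110000 → 4-byte char #3 = F0 A0 A9 9B.
Offset 11: leading byte 0xCA = 11001010 → 2-byte char #4 = CA 95.
Leading byte 0xCA = 11001010 matches 110xxxxx → 2-byte sequence.
Byte 1: 0xCA = 11001010, payload 01010 (5 bits).
Byte 2: 0x95 = 10010101 (10xxxxxx ✓), payload 010101.
Concatenate: 01010010101 = 0x295 (11 bits → U+0295).

U+0295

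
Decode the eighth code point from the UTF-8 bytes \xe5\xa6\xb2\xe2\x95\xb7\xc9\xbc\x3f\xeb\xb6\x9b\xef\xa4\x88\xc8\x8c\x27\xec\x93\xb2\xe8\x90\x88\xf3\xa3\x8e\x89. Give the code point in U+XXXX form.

U+0027

Offset 0: leading byte 0xE5 = 11100101 → 3-byte char #1 = E5 A6 B2.
Offset 3: leading byte 0xE2 = 11100010 → 3-byte char #2 = E2 95 B7.
Offset 6: leading byte 0xC9 = 11001001 → 2-byte char #3 = C9 BC.
Offset 8: leading byte 0x3F = 00111111 → 1-byte char #4 = 3F.
Offset 9: leading byte 0xEB = 11101011 → 3-byte char #5 = EB B6 9B.
Offset 12: leading byte 0xEF = 11101111 → 3-byte char #6 = EF A4 88.
Offset 15: leading byte 0xC8 = 11001000 → 2-byte char #7 = C8 8C.
Offset 17: leading byte 0x27 = 00100111 → 1-byte char #8 = 27.
Leading byte 0x27 = 00100111 matches 0xxxxxxx → 1-byte sequence.
Byte 1: 0x27 = 00100111, payload 0100111 (7 bits).
Concatenate: 0100111 = 0x27 (7 bits → U+0027).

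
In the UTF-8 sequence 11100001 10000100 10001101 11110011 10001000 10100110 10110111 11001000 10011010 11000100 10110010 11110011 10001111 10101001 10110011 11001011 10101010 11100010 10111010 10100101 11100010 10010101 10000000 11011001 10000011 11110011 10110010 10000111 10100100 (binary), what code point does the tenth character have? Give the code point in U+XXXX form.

U+F21E4

Offset 0: leading byte 0xE1 = 11100001 → 3-byte char #1 = E1 84 8D.
Offset 3: leading byte 0xF3 = 11110011 → 4-byte char #2 = F3 88 A6 B7.
Offset 7: leading byte 0xC8 = 11001000 → 2-byte char #3 = C8 9A.
Offset 9: leading byte 0xC4 = 11000100 → 2-byte char #4 = C4 B2.
Offset 11: leading byte 0xF3 = 11110011 → 4-byte char #5 = F3 8F A9 B3.
Offset 15: leading byte 0xCB = 11001011 → 2-byte char #6 = CB AA.
Offset 17: leading byte 0xE2 = 11100010 → 3-byte char #7 = E2 BA A5.
Offset 20: leading byte 0xE2 = 11100010 → 3-byte char #8 = E2 95 80.
Offset 23: leading byte 0xD9 = 11011001 → 2-byte char #9 = D9 83.
Offset 25: leading byte 0xF3 = 11110011 → 4-byte char #10 = F3 B2 87 A4.
Leading byte 0xF3 = 11110011 matches 11110xxx → 4-byte sequence.
Byte 1: 0xF3 = 11110011, payload 011 (3 bits).
Byte 2: 0xB2 = 10110010 (10xxxxxx ✓), payload 110010.
Byte 3: 0x87 = 10000111 (10xxxxxx ✓), payload 000111.
Byte 4: 0xA4 = 10100100 (10xxxxxx ✓), payload 100100.
Concatenate: 011110010000111100100 = 0xF21E4 (21 bits → U+F21E4).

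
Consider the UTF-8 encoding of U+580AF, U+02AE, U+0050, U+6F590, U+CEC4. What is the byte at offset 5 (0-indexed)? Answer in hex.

U+580AF → 4-byte form F1 98 82 AF at offsets 0–3.
U+02AE → 2-byte form CA AE at offsets 4–5.
Offset 5 falls in char 2's range; it's byte 2 of CA AE = 0xAE.

0xAE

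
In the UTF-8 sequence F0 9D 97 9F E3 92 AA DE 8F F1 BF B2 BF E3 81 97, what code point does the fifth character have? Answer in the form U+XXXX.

Offset 0: leading byte 0xF0 = 11110000 → 4-byte char #1 = F0 9D 97 9F.
Offset 4: leading byte 0xE3 = 11100011 → 3-byte char #2 = E3 92 AA.
Offset 7: leading byte 0xDE = 11011110 → 2-byte char #3 = DE 8F.
Offset 9: leading byte 0xF1 = 11110001 → 4-byte char #4 = F1 BF B2 BF.
Offset 13: leading byte 0xE3 = 11100011 → 3-byte char #5 = E3 81 97.
Leading byte 0xE3 = 11100011 matches 1110xxxx → 3-byte sequence.
Byte 1: 0xE3 = 11100011, payload 0011 (4 bits).
Byte 2: 0x81 = 10000001 (10xxxxxx ✓), payload 000001.
Byte 3: 0x97 = 10010111 (10xxxxxx ✓), payload 010111.
Concatenate: 0011000001010111 = 0x3057 (16 bits → U+3057).

U+3057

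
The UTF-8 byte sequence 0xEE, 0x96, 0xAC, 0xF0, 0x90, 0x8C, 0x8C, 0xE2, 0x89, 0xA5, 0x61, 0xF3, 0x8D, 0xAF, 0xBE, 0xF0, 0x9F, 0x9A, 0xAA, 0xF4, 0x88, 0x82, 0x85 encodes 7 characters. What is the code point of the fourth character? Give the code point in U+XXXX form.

Offset 0: leading byte 0xEE = 11101110 → 3-byte char #1 = EE 96 AC.
Offset 3: leading byte 0xF0 = 11110000 → 4-byte char #2 = F0 90 8C 8C.
Offset 7: leading byte 0xE2 = 11100010 → 3-byte char #3 = E2 89 A5.
Offset 10: leading byte 0x61 = 01100001 → 1-byte char #4 = 61.
Leading byte 0x61 = 01100001 matches 0xxxxxxx → 1-byte sequence.
Byte 1: 0x61 = 01100001, payload 1100001 (7 bits).
Concatenate: 1100001 = 0x61 (7 bits → U+0061).

U+0061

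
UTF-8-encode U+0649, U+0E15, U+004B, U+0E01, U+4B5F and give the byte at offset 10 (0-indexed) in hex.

U+0649 → 2-byte form D9 89 at offsets 0–1.
U+0E15 → 3-byte form E0 B8 95 at offsets 2–4.
U+004B → 1-byte form 4B at offsets 5–5.
U+0E01 → 3-byte form E0 B8 81 at offsets 6–8.
U+4B5F → 3-byte form E4 AD 9F at offsets 9–11.
Offset 10 falls in char 5's range; it's byte 2 of E4 AD 9F = 0xAD.

0xAD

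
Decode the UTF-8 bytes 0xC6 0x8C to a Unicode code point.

Leading byte 0xC6 = 11000110 matches 110xxxxx → 2-byte sequence.
Byte 1: 0xC6 = 11000110, payload 00110 (5 bits).
Byte 2: 0x8C = 10001100 (10xxxxxx ✓), payload 001100.
Concatenate: 00110001100 = 0x18C (11 bits → U+018C).

U+018C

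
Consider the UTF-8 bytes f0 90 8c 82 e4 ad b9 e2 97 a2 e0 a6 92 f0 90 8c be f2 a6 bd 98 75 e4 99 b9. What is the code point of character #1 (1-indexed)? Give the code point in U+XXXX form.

U+10302

Offset 0: leading byte 0xF0 = 11110000 → 4-byte char #1 = F0 90 8C 82.
Leading byte 0xF0 = 11110000 matches 11110xxx → 4-byte sequence.
Byte 1: 0xF0 = 11110000, payload 000 (3 bits).
Byte 2: 0x90 = 10010000 (10xxxxxx ✓), payload 010000.
Byte 3: 0x8C = 10001100 (10xxxxxx ✓), payload 001100.
Byte 4: 0x82 = 10000010 (10xxxxxx ✓), payload 000010.
Concatenate: 000010000001100000010 = 0x10302 (21 bits → U+10302).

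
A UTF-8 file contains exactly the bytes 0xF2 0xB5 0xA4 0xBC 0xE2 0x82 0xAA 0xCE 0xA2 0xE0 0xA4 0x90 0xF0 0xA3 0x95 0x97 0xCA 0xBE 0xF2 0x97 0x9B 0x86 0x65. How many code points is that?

Byte at offset 0: 0xF2 = 11110010 → 4-byte char (#1). Advance 4.
Byte at offset 4: 0xE2 = 11100010 → 3-byte char (#2). Advance 3.
Byte at offset 7: 0xCE = 11001110 → 2-byte char (#3). Advance 2.
Byte at offset 9: 0xE0 = 11100000 → 3-byte char (#4). Advance 3.
Byte at offset 12: 0xF0 = 11110000 → 4-byte char (#5). Advance 4.
Byte at offset 16: 0xCA = 11001010 → 2-byte char (#6). Advance 2.
Byte at offset 18: 0xF2 = 11110010 → 4-byte char (#7). Advance 4.
Byte at offset 22: 0x65 = 01100101 → 1-byte char (#8). Advance 1.
Reached end at offset 23 after 8 code points.

8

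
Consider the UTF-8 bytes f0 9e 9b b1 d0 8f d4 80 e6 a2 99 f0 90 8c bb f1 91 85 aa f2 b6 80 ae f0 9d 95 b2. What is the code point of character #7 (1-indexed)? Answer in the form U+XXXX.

U+B602E

Offset 0: leading byte 0xF0 = 11110000 → 4-byte char #1 = F0 9E 9B B1.
Offset 4: leading byte 0xD0 = 11010000 → 2-byte char #2 = D0 8F.
Offset 6: leading byte 0xD4 = 11010100 → 2-byte char #3 = D4 80.
Offset 8: leading byte 0xE6 = 11100110 → 3-byte char #4 = E6 A2 99.
Offset 11: leading byte 0xF0 = 11110000 → 4-byte char #5 = F0 90 8C BB.
Offset 15: leading byte 0xF1 = 11110001 → 4-byte char #6 = F1 91 85 AA.
Offset 19: leading byte 0xF2 = 11110010 → 4-byte char #7 = F2 B6 80 AE.
Leading byte 0xF2 = 11110010 matches 11110xxx → 4-byte sequence.
Byte 1: 0xF2 = 11110010, payload 010 (3 bits).
Byte 2: 0xB6 = 10110110 (10xxxxxx ✓), payload 110110.
Byte 3: 0x80 = 10000000 (10xxxxxx ✓), payload 000000.
Byte 4: 0xAE = 10101110 (10xxxxxx ✓), payload 101110.
Concatenate: 010110110000000101110 = 0xB602E (21 bits → U+B602E).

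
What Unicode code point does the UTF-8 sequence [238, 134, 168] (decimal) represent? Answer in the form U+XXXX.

Leading byte 0xEE = 11101110 matches 1110xxxx → 3-byte sequence.
Byte 1: 0xEE = 11101110, payload 1110 (4 bits).
Byte 2: 0x86 = 10000110 (10xxxxxx ✓), payload 000110.
Byte 3: 0xA8 = 10101000 (10xxxxxx ✓), payload 101000.
Concatenate: 1110000110101000 = 0xE1A8 (16 bits → U+E1A8).

U+E1A8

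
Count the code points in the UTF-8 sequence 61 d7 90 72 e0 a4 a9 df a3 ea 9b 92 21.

Byte at offset 0: 0x61 = 01100001 → 1-byte char (#1). Advance 1.
Byte at offset 1: 0xD7 = 11010111 → 2-byte char (#2). Advance 2.
Byte at offset 3: 0x72 = 01110010 → 1-byte char (#3). Advance 1.
Byte at offset 4: 0xE0 = 11100000 → 3-byte char (#4). Advance 3.
Byte at offset 7: 0xDF = 11011111 → 2-byte char (#5). Advance 2.
Byte at offset 9: 0xEA = 11101010 → 3-byte char (#6). Advance 3.
Byte at offset 12: 0x21 = 00100001 → 1-byte char (#7). Advance 1.
Reached end at offset 13 after 7 code points.

7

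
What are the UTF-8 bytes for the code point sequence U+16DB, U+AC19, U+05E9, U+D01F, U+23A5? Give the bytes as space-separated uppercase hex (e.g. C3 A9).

E1 9B 9B EA B0 99 D7 A9 ED 80 9F E2 8E A5

U+16DB: 3-byte form → E1 9B 9B.
U+AC19: 3-byte form → EA B0 99.
U+05E9: 2-byte form → D7 A9.
U+D01F: 3-byte form → ED 80 9F.
U+23A5: 3-byte form → E2 8E A5.
Concatenated (14 bytes): E1 9B 9B EA B0 99 D7 A9 ED 80 9F E2 8E A5.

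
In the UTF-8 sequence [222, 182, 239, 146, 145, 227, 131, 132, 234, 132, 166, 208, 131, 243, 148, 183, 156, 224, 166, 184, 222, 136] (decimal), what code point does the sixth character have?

Offset 0: leading byte 0xDE = 11011110 → 2-byte char #1 = DE B6.
Offset 2: leading byte 0xEF = 11101111 → 3-byte char #2 = EF 92 91.
Offset 5: leading byte 0xE3 = 11100011 → 3-byte char #3 = E3 83 84.
Offset 8: leading byte 0xEA = 11101010 → 3-byte char #4 = EA 84 A6.
Offset 11: leading byte 0xD0 = 11010000 → 2-byte char #5 = D0 83.
Offset 13: leading byte 0xF3 = 11110011 → 4-byte char #6 = F3 94 B7 9C.
Leading byte 0xF3 = 11110011 matches 11110xxx → 4-byte sequence.
Byte 1: 0xF3 = 11110011, payload 011 (3 bits).
Byte 2: 0x94 = 10010100 (10xxxxxx ✓), payload 010100.
Byte 3: 0xB7 = 10110111 (10xxxxxx ✓), payload 110111.
Byte 4: 0x9C = 10011100 (10xxxxxx ✓), payload 011100.
Concatenate: 011010100110111011100 = 0xD4DDC (21 bits → U+D4DDC).

U+D4DDC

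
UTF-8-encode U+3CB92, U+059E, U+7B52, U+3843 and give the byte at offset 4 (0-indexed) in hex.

0xD6

U+3CB92 → 4-byte form F0 BC AE 92 at offsets 0–3.
U+059E → 2-byte form D6 9E at offsets 4–5.
Offset 4 falls in char 2's range; it's byte 1 of D6 9E = 0xD6.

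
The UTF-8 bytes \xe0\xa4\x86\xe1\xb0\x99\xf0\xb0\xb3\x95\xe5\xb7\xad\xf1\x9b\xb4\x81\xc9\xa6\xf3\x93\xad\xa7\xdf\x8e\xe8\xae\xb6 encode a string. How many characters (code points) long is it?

Byte at offset 0: 0xE0 = 11100000 → 3-byte char (#1). Advance 3.
Byte at offset 3: 0xE1 = 11100001 → 3-byte char (#2). Advance 3.
Byte at offset 6: 0xF0 = 11110000 → 4-byte char (#3). Advance 4.
Byte at offset 10: 0xE5 = 11100101 → 3-byte char (#4). Advance 3.
Byte at offset 13: 0xF1 = 11110001 → 4-byte char (#5). Advance 4.
Byte at offset 17: 0xC9 = 11001001 → 2-byte char (#6). Advance 2.
Byte at offset 19: 0xF3 = 11110011 → 4-byte char (#7). Advance 4.
Byte at offset 23: 0xDF = 11011111 → 2-byte char (#8). Advance 2.
Byte at offset 25: 0xE8 = 11101000 → 3-byte char (#9). Advance 3.
Reached end at offset 28 after 9 code points.

9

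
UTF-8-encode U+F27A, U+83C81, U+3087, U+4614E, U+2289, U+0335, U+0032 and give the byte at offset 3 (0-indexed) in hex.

U+F27A → 3-byte form EF 89 BA at offsets 0–2.
U+83C81 → 4-byte form F2 83 B2 81 at offsets 3–6.
Offset 3 falls in char 2's range; it's byte 1 of F2 83 B2 81 = 0xF2.

0xF2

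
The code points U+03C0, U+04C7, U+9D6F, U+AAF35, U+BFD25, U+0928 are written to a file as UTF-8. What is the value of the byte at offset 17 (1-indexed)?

0xA4

1-indexed offset 17 is 0-indexed offset 16.
U+03C0 → 2-byte form CF 80 at offsets 0–1.
U+04C7 → 2-byte form D3 87 at offsets 2–3.
U+9D6F → 3-byte form E9 B5 AF at offsets 4–6.
U+AAF35 → 4-byte form F2 AA BC B5 at offsets 7–10.
U+BFD25 → 4-byte form F2 BF B4 A5 at offsets 11–14.
U+0928 → 3-byte form E0 A4 A8 at offsets 15–17.
Offset 16 falls in char 6's range; it's byte 2 of E0 A4 A8 = 0xA4.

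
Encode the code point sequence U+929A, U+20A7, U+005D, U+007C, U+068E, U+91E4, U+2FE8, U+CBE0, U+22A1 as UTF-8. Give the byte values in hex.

E9 8A 9A E2 82 A7 5D 7C DA 8E E9 87 A4 E2 BF A8 EC AF A0 E2 8A A1

U+929A: 3-byte form → E9 8A 9A.
U+20A7: 3-byte form → E2 82 A7.
U+005D: 1-byte form → 5D.
U+007C: 1-byte form → 7C.
U+068E: 2-byte form → DA 8E.
U+91E4: 3-byte form → E9 87 A4.
U+2FE8: 3-byte form → E2 BF A8.
U+CBE0: 3-byte form → EC AF A0.
U+22A1: 3-byte form → E2 8A A1.
Concatenated (22 bytes): E9 8A 9A E2 82 A7 5D 7C DA 8E E9 87 A4 E2 BF A8 EC AF A0 E2 8A A1.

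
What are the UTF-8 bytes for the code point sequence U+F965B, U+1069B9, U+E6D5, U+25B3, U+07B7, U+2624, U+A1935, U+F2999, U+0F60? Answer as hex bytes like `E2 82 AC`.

F3 B9 99 9B F4 86 A6 B9 EE 9B 95 E2 96 B3 DE B7 E2 98 A4 F2 A1 A4 B5 F3 B2 A6 99 E0 BD A0

U+F965B: 4-byte form → F3 B9 99 9B.
U+1069B9: 4-byte form → F4 86 A6 B9.
U+E6D5: 3-byte form → EE 9B 95.
U+25B3: 3-byte form → E2 96 B3.
U+07B7: 2-byte form → DE B7.
U+2624: 3-byte form → E2 98 A4.
U+A1935: 4-byte form → F2 A1 A4 B5.
U+F2999: 4-byte form → F3 B2 A6 99.
U+0F60: 3-byte form → E0 BD A0.
Concatenated (30 bytes): F3 B9 99 9B F4 86 A6 B9 EE 9B 95 E2 96 B3 DE B7 E2 98 A4 F2 A1 A4 B5 F3 B2 A6 99 E0 BD A0.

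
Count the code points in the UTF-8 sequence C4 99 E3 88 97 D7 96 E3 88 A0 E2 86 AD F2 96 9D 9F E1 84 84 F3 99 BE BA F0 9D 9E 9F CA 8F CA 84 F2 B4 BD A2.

Byte at offset 0: 0xC4 = 11000100 → 2-byte char (#1). Advance 2.
Byte at offset 2: 0xE3 = 11100011 → 3-byte char (#2). Advance 3.
Byte at offset 5: 0xD7 = 11010111 → 2-byte char (#3). Advance 2.
Byte at offset 7: 0xE3 = 11100011 → 3-byte char (#4). Advance 3.
Byte at offset 10: 0xE2 = 11100010 → 3-byte char (#5). Advance 3.
Byte at offset 13: 0xF2 = 11110010 → 4-byte char (#6). Advance 4.
Byte at offset 17: 0xE1 = 11100001 → 3-byte char (#7). Advance 3.
Byte at offset 20: 0xF3 = 11110011 → 4-byte char (#8). Advance 4.
Byte at offset 24: 0xF0 = 11110000 → 4-byte char (#9). Advance 4.
Byte at offset 28: 0xCA = 11001010 → 2-byte char (#10). Advance 2.
Byte at offset 30: 0xCA = 11001010 → 2-byte char (#11). Advance 2.
Byte at offset 32: 0xF2 = 11110010 → 4-byte char (#12). Advance 4.
Reached end at offset 36 after 12 code points.

12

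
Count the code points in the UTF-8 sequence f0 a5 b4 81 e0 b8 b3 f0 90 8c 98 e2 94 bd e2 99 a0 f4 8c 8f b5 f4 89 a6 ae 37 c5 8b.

9

Byte at offset 0: 0xF0 = 11110000 → 4-byte char (#1). Advance 4.
Byte at offset 4: 0xE0 = 11100000 → 3-byte char (#2). Advance 3.
Byte at offset 7: 0xF0 = 11110000 → 4-byte char (#3). Advance 4.
Byte at offset 11: 0xE2 = 11100010 → 3-byte char (#4). Advance 3.
Byte at offset 14: 0xE2 = 11100010 → 3-byte char (#5). Advance 3.
Byte at offset 17: 0xF4 = 11110100 → 4-byte char (#6). Advance 4.
Byte at offset 21: 0xF4 = 11110100 → 4-byte char (#7). Advance 4.
Byte at offset 25: 0x37 = 00110111 → 1-byte char (#8). Advance 1.
Byte at offset 26: 0xC5 = 11000101 → 2-byte char (#9). Advance 2.
Reached end at offset 28 after 9 code points.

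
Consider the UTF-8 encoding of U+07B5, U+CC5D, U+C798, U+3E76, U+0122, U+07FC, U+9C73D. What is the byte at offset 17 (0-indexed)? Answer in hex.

U+07B5 → 2-byte form DE B5 at offsets 0–1.
U+CC5D → 3-byte form EC B1 9D at offsets 2–4.
U+C798 → 3-byte form EC 9E 98 at offsets 5–7.
U+3E76 → 3-byte form E3 B9 B6 at offsets 8–10.
U+0122 → 2-byte form C4 A2 at offsets 11–12.
U+07FC → 2-byte form DF BC at offsets 13–14.
U+9C73D → 4-byte form F2 9C 9C BD at offsets 15–18.
Offset 17 falls in char 7's range; it's byte 3 of F2 9C 9C BD = 0x9C.

0x9C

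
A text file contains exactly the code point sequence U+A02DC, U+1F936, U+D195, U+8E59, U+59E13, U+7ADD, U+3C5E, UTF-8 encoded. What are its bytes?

U+A02DC: 4-byte form → F2 A0 8B 9C.
U+1F936: 4-byte form → F0 9F A4 B6.
U+D195: 3-byte form → ED 86 95.
U+8E59: 3-byte form → E8 B9 99.
U+59E13: 4-byte form → F1 99 B8 93.
U+7ADD: 3-byte form → E7 AB 9D.
U+3C5E: 3-byte form → E3 B1 9E.
Concatenated (24 bytes): F2 A0 8B 9C F0 9F A4 B6 ED 86 95 E8 B9 99 F1 99 B8 93 E7 AB 9D E3 B1 9E.

F2 A0 8B 9C F0 9F A4 B6 ED 86 95 E8 B9 99 F1 99 B8 93 E7 AB 9D E3 B1 9E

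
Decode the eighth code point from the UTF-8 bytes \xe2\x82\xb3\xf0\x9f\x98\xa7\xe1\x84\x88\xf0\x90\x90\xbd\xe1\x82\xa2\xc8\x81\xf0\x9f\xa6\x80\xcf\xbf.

U+03FF

Offset 0: leading byte 0xE2 = 11100010 → 3-byte char #1 = E2 82 B3.
Offset 3: leading byte 0xF0 = 11110000 → 4-byte char #2 = F0 9F 98 A7.
Offset 7: leading byte 0xE1 = 11100001 → 3-byte char #3 = E1 84 88.
Offset 10: leading byte 0xF0 = 11110000 → 4-byte char #4 = F0 90 90 BD.
Offset 14: leading byte 0xE1 = 11100001 → 3-byte char #5 = E1 82 A2.
Offset 17: leading byte 0xC8 = 11001000 → 2-byte char #6 = C8 81.
Offset 19: leading byte 0xF0 = 11110000 → 4-byte char #7 = F0 9F A6 80.
Offset 23: leading byte 0xCF = 11001111 → 2-byte char #8 = CF BF.
Leading byte 0xCF = 11001111 matches 110xxxxx → 2-byte sequence.
Byte 1: 0xCF = 11001111, payload 01111 (5 bits).
Byte 2: 0xBF = 10111111 (10xxxxxx ✓), payload 111111.
Concatenate: 01111111111 = 0x3FF (11 bits → U+03FF).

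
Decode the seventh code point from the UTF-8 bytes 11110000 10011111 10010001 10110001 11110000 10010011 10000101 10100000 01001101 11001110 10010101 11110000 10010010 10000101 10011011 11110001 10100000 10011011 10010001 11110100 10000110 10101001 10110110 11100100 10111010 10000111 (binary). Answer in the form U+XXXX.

U+106A76

Offset 0: leading byte 0xF0 = 11110000 → 4-byte char #1 = F0 9F 91 B1.
Offset 4: leading byte 0xF0 = 11110000 → 4-byte char #2 = F0 93 85 A0.
Offset 8: leading byte 0x4D = 01001101 → 1-byte char #3 = 4D.
Offset 9: leading byte 0xCE = 11001110 → 2-byte char #4 = CE 95.
Offset 11: leading byte 0xF0 = 11110000 → 4-byte char #5 = F0 92 85 9B.
Offset 15: leading byte 0xF1 = 11110001 → 4-byte char #6 = F1 A0 9B 91.
Offset 19: leading byte 0xF4 = 11110100 → 4-byte char #7 = F4 86 A9 B6.
Leading byte 0xF4 = 11110100 matches 11110xxx → 4-byte sequence.
Byte 1: 0xF4 = 11110100, payload 100 (3 bits).
Byte 2: 0x86 = 10000110 (10xxxxxx ✓), payload 000110.
Byte 3: 0xA9 = 10101001 (10xxxxxx ✓), payload 101001.
Byte 4: 0xB6 = 10110110 (10xxxxxx ✓), payload 110110.
Concatenate: 100000110101001110110 = 0x106A76 (21 bits → U+106A76).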